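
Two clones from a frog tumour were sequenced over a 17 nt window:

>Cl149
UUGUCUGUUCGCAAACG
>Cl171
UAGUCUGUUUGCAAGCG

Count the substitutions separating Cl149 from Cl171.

Mismatches occur at site 2 (U↔A), site 10 (C↔U), site 15 (A↔G).
That gives 3 mismatches out of 17 aligned sites, so the Hamming distance is 3.

3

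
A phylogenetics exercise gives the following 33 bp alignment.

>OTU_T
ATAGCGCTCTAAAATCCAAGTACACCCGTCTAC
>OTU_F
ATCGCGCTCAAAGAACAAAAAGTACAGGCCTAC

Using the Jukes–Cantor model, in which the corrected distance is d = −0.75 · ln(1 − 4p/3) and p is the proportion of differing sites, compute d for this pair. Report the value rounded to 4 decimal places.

The sequences differ at positions 3 (A/C), 10 (T/A), 13 (A/G), 15 (T/A), 17 (C/A), 20 (G/A), 21 (T/A), 22 (A/G), 23 (C/T), 26 (C/A), 27 (C/G), 29 (T/C).
p = 12/33 = 0.363636.
d = −0.75 · ln(1 − (4/3)·0.363636) = −0.75 · ln(0.515152) = −0.75 · (-0.663293) = 0.4975.

0.4975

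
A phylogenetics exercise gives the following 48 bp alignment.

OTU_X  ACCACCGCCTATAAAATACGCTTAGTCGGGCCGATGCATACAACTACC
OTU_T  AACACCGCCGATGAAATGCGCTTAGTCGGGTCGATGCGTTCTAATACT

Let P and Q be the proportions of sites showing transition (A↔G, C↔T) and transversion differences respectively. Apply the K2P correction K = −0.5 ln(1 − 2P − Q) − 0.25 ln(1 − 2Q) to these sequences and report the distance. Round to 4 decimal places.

0.2458

The sequences differ at positions 2 (C/A, transversion), 10 (T/G, transversion), 13 (A/G, transition), 18 (A/G, transition), 31 (C/T, transition), 38 (A/G, transition), 40 (A/T, transversion), 42 (A/T, transversion), 44 (C/A, transversion), 48 (C/T, transition).
Of the 10 differences, 5 transitions and 5 transversions over 48 sites: P = 5/48 = 0.104167, Q = 5/48 = 0.104167.
d = −0.5·ln(0.687499) − 0.25·ln(0.791666) = −0.5·(-0.374695) − 0.25·(-0.233616) = 0.2458.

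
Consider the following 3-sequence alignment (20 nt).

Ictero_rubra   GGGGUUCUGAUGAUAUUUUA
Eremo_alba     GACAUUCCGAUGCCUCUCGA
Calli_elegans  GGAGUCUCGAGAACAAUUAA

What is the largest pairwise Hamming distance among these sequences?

12

Pairwise Hamming distances:
  Ictero_rubra vs Eremo_alba: 10
  Ictero_rubra vs Calli_elegans: 9
  Eremo_alba vs Calli_elegans: 12
The largest is 12, between Eremo_alba and Calli_elegans.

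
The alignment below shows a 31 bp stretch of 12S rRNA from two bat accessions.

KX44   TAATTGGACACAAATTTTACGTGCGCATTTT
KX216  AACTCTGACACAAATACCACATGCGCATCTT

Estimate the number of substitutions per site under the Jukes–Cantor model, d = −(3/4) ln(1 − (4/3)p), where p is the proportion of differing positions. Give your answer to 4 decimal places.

The sequences differ at positions 1 (T/A), 3 (A/C), 5 (T/C), 6 (G/T), 16 (T/A), 17 (T/C), 18 (T/C), 21 (G/A), 29 (T/C).
p = 9/31 = 0.290323.
d = −0.75 · ln(1 − (4/3)·0.290323) = −0.75 · ln(0.612903) = −0.75 · (-0.489549) = 0.3672.

0.3672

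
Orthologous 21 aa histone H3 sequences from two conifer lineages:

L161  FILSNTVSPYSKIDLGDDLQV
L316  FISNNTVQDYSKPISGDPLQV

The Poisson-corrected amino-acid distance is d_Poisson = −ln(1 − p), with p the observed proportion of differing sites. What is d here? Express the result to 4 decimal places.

Differing sites — 3:L/S; 4:S/N; 8:S/Q; 9:P/D; 13:I/P; 14:D/I; 15:L/S; 18:D/P.
p = 8/21 = 0.380952.
d = −ln(1 − 0.380952) = −ln(0.619048) = 0.4796.

0.4796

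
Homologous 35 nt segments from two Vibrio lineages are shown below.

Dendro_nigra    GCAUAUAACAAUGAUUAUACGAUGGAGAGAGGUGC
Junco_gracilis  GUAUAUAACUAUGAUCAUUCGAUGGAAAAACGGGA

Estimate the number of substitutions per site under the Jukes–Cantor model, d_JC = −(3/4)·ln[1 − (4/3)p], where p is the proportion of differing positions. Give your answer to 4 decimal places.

The sequences differ at positions 2 (C/U), 10 (A/U), 16 (U/C), 19 (A/U), 27 (G/A), 29 (G/A), 31 (G/C), 33 (U/G), 35 (C/A).
p = 9/35 = 0.257143.
d = −0.75 · ln(1 − (4/3)·0.257143) = −0.75 · ln(0.657143) = −0.75 · (-0.419854) = 0.3149.

0.3149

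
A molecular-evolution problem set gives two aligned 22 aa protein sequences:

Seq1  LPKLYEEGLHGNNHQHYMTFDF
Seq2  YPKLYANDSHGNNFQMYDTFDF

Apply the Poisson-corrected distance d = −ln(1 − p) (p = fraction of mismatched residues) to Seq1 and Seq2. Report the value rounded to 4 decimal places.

0.4520

The sequences differ at positions 1 (L/Y), 6 (E/A), 7 (E/N), 8 (G/D), 9 (L/S), 14 (H/F), 16 (H/M), 18 (M/D).
p = 8/22 = 0.363636.
d = −ln(1 − 0.363636) = −ln(0.636364) = 0.4520.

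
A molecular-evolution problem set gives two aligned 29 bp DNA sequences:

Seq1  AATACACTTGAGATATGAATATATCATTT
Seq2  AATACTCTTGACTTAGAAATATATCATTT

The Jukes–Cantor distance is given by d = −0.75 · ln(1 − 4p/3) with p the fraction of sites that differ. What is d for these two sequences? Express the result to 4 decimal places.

0.1959

Differing sites — 6:A/T; 12:G/C; 13:A/T; 16:T/G; 17:G/A.
p = 5/29 = 0.172414.
d = −0.75 · ln(1 − (4/3)·0.172414) = −0.75 · ln(0.770115) = −0.75 · (-0.261215) = 0.1959.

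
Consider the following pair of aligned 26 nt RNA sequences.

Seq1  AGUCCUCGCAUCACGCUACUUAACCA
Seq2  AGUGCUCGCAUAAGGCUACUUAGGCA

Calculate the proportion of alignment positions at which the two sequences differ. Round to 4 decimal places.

The sequences differ at positions 4 (C/G), 12 (C/A), 14 (C/G), 23 (A/G), 24 (C/G).
There are 5 differences over 26 sites, so p = 5/26 = 0.1923.

0.1923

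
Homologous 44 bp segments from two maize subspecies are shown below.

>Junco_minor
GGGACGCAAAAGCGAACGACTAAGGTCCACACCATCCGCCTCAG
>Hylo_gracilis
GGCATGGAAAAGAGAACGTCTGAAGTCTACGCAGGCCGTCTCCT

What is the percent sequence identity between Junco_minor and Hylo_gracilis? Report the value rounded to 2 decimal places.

Differing sites — 3:G/C; 5:C/T; 7:C/G; 13:C/A; 19:A/T; 22:A/G; 24:G/A; 28:C/T; 31:A/G; 33:C/A; 34:A/G; 35:T/G; 39:C/T; 43:A/C; 44:G/T.
29 of the 44 sites match, so the percent identity is 29/44 × 100 = 65.91%.

65.91%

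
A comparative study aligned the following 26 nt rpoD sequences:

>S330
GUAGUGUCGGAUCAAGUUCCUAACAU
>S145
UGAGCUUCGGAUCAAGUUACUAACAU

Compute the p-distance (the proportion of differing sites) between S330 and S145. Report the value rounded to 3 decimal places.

0.192

The sequences differ at positions 1 (G/U), 2 (U/G), 5 (U/C), 6 (G/U), 19 (C/A).
There are 5 differences over 26 sites, so p = 5/26 = 0.192.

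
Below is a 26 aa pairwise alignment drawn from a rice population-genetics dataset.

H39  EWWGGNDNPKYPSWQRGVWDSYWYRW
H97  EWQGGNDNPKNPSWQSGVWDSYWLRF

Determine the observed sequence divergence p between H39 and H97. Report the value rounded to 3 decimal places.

The sequences differ at positions 3 (W/Q), 11 (Y/N), 16 (R/S), 24 (Y/L), 26 (W/F).
There are 5 differences over 26 sites, so p = 5/26 = 0.192.

0.192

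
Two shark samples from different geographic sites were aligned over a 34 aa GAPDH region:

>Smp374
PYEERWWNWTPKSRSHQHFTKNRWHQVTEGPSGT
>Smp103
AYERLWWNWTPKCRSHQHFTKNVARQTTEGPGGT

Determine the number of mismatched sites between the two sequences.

9

Differing sites — 1:P/A; 4:E/R; 5:R/L; 13:S/C; 23:R/V; 24:W/A; 25:H/R; 27:V/T; 32:S/G.
That gives 9 mismatches out of 34 aligned sites, so the Hamming distance is 9.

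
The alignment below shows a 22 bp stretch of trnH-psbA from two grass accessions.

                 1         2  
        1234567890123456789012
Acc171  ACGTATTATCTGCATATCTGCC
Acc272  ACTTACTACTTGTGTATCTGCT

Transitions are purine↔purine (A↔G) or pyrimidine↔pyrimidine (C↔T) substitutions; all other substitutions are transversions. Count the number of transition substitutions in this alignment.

6

Mismatches occur at site 3 (G/T, transversion), site 6 (T/C, transition), site 9 (T/C, transition), site 10 (C/T, transition), site 13 (C/T, transition), site 14 (A/G, transition), site 22 (C/T, transition).
Of the 7 differences, 6 transitions and 1 transversion, so the answer is 6.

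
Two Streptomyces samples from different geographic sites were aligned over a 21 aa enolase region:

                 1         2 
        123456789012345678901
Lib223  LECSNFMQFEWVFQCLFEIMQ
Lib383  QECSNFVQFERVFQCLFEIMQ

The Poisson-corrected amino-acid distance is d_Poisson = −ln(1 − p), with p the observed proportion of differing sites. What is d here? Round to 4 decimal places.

The sequences differ at positions 1 (L/Q), 7 (M/V), 11 (W/R).
p = 3/21 = 0.142857.
d = −ln(1 − 0.142857) = −ln(0.857143) = 0.1542.

0.1542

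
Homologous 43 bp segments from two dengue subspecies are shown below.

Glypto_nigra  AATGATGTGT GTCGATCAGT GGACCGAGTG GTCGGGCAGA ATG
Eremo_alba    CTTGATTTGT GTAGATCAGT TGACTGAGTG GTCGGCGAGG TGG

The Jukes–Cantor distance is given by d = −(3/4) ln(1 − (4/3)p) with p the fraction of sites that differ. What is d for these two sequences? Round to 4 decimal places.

Mismatches occur at site 1 (A/C), site 2 (A/T), site 7 (G/T), site 13 (C/A), site 21 (G/T), site 25 (C/T), site 36 (G/C), site 37 (C/G), site 40 (A/G), site 41 (A/T), site 42 (T/G).
p = 11/43 = 0.255814.
d = −0.75 · ln(1 − (4/3)·0.255814) = −0.75 · ln(0.658915) = −0.75 · (-0.417161) = 0.3129.

0.3129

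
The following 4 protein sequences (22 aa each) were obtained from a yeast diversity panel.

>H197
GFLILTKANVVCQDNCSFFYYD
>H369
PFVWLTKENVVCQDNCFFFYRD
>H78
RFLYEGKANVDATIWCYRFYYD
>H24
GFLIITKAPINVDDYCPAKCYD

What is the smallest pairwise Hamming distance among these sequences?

6

Pairwise Hamming distances:
  H197 vs H369: 6
  H197 vs H78: 11
  H197 vs H24: 11
  H369 vs H78: 14
  H369 vs H24: 16
  H78 vs H24: 15
The smallest is 6, between H197 and H369.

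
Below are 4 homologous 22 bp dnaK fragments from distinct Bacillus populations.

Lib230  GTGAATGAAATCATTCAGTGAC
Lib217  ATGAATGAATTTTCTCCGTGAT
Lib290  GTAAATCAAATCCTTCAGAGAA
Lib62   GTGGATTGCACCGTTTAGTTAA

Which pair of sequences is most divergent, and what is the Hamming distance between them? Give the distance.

Pairwise Hamming distances:
  Lib230 vs Lib217: 7
  Lib230 vs Lib290: 5
  Lib230 vs Lib62: 9
  Lib217 vs Lib290: 10
  Lib217 vs Lib62: 14
  Lib290 vs Lib62: 10
The largest is 14, between Lib217 and Lib62.

14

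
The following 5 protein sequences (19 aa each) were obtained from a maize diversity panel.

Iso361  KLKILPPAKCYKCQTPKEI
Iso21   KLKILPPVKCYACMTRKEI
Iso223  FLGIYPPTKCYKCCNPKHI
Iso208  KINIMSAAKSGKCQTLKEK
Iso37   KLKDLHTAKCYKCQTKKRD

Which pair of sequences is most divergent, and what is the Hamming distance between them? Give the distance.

Pairwise Hamming distances:
  Iso361 vs Iso21: 4
  Iso361 vs Iso223: 7
  Iso361 vs Iso208: 9
  Iso361 vs Iso37: 6
  Iso21 vs Iso223: 9
  Iso21 vs Iso208: 12
  Iso21 vs Iso37: 9
  Iso223 vs Iso208: 14
  Iso223 vs Iso37: 12
  Iso208 vs Iso37: 11
The largest is 14, between Iso223 and Iso208.

14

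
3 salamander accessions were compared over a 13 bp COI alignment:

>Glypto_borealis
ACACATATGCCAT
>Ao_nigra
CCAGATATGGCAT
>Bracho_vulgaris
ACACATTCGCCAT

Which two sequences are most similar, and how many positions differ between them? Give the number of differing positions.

Pairwise Hamming distances:
  Glypto_borealis vs Ao_nigra: 3
  Glypto_borealis vs Bracho_vulgaris: 2
  Ao_nigra vs Bracho_vulgaris: 5
The smallest is 2, between Glypto_borealis and Bracho_vulgaris.

2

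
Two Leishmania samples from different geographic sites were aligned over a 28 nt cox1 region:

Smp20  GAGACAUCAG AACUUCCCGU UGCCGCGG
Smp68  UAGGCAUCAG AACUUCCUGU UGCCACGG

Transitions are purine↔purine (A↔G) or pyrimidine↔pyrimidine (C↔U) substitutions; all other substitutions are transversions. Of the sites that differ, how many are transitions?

3

Differing sites — 1:G/U (Tv); 4:A/G (Ti); 18:C/U (Ti); 25:G/A (Ti).
Of the 4 differences, 3 transitions and 1 transversion, so the answer is 3.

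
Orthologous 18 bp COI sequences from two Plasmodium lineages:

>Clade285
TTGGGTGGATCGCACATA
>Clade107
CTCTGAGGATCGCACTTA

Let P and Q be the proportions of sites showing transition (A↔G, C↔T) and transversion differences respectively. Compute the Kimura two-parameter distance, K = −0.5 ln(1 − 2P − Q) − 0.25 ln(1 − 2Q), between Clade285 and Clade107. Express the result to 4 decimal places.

Mismatches occur at site 1 (T→C, transition), site 3 (G→C, transversion), site 4 (G→T, transversion), site 6 (T→A, transversion), site 16 (A→T, transversion).
Of the 5 differences, 1 transition and 4 transversions over 18 sites: P = 1/18 = 0.055556, Q = 4/18 = 0.222222.
d = −0.5·ln(0.666666) − 0.25·ln(0.555556) = −0.5·(-0.405466) − 0.25·(-0.587786) = 0.3497.

0.3497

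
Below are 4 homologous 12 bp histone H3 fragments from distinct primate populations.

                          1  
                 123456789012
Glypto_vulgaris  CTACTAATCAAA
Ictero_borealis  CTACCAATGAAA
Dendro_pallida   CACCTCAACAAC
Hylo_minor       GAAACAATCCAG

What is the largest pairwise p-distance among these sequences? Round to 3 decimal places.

0.667

Pairwise Hamming distances:
  Glypto_vulgaris vs Ictero_borealis: 2
  Glypto_vulgaris vs Dendro_pallida: 5
  Glypto_vulgaris vs Hylo_minor: 6
  Ictero_borealis vs Dendro_pallida: 7
  Ictero_borealis vs Hylo_minor: 6
  Dendro_pallida vs Hylo_minor: 8
The largest is 8 mismatches, between Dendro_pallida and Hylo_minor; p = 8/12 = 0.667.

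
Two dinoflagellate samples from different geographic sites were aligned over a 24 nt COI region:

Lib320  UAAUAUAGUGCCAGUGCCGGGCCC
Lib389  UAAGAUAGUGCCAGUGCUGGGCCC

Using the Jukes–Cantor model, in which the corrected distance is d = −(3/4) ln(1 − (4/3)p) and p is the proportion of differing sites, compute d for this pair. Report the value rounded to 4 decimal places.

0.0883

Differing sites — 4:U/G; 18:C/U.
p = 2/24 = 0.083333.
d = −0.75 · ln(1 − (4/3)·0.083333) = −0.75 · ln(0.888889) = −0.75 · (-0.117783) = 0.0883.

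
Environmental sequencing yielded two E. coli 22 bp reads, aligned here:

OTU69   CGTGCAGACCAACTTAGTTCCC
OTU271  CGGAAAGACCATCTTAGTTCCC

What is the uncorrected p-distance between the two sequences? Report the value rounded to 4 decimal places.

The sequences differ at positions 3 (T/G), 4 (G/A), 5 (C/A), 12 (A/T).
There are 4 differences over 22 sites, so p = 4/22 = 0.1818.

0.1818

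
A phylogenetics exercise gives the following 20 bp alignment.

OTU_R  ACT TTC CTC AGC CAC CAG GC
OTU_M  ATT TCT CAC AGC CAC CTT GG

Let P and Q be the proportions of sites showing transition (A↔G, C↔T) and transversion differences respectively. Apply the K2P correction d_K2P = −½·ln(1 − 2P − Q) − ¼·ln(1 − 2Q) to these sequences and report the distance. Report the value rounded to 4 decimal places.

The sequences differ at positions 2 (C/T, transition), 5 (T/C, transition), 6 (C/T, transition), 8 (T/A, transversion), 17 (A/T, transversion), 18 (G/T, transversion), 20 (C/G, transversion).
Of the 7 differences, 3 transitions and 4 transversions over 20 sites: P = 3/20 = 0.150000, Q = 4/20 = 0.200000.
d = −0.5·ln(0.500000) − 0.25·ln(0.600000) = −0.5·(-0.693147) − 0.25·(-0.510826) = 0.4743.

0.4743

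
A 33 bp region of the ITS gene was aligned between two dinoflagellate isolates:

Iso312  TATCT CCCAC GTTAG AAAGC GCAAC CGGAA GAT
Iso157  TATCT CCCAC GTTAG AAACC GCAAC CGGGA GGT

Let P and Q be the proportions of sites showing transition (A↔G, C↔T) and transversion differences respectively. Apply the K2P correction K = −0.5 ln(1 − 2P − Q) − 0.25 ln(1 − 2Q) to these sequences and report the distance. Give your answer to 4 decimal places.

0.0978

Differing sites — 19:G/C (Tv); 29:A/G (Ti); 32:A/G (Ti).
Of the 3 differences, 2 transitions and 1 transversion over 33 sites: P = 2/33 = 0.060606, Q = 1/33 = 0.030303.
d = −0.5·ln(0.848485) − 0.25·ln(0.939394) = −0.5·(-0.164303) − 0.25·(-0.062520) = 0.0978.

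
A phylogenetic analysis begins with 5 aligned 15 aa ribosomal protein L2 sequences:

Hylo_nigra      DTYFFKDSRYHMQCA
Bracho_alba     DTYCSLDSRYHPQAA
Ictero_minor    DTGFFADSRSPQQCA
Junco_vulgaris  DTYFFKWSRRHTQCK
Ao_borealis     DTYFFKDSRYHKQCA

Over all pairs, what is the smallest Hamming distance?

Pairwise Hamming distances:
  Hylo_nigra vs Bracho_alba: 5
  Hylo_nigra vs Ictero_minor: 5
  Hylo_nigra vs Junco_vulgaris: 4
  Hylo_nigra vs Ao_borealis: 1
  Bracho_alba vs Ictero_minor: 8
  Bracho_alba vs Junco_vulgaris: 8
  Bracho_alba vs Ao_borealis: 5
  Ictero_minor vs Junco_vulgaris: 7
  Ictero_minor vs Ao_borealis: 5
  Junco_vulgaris vs Ao_borealis: 4
The smallest is 1, between Hylo_nigra and Ao_borealis.

1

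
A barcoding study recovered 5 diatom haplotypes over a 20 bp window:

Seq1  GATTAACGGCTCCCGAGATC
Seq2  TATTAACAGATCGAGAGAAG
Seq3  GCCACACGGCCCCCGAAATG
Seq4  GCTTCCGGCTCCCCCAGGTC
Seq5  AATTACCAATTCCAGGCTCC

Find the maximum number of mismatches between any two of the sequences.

16

Pairwise Hamming distances:
  Seq1 vs Seq2: 7
  Seq1 vs Seq3: 7
  Seq1 vs Seq4: 9
  Seq1 vs Seq5: 10
  Seq2 vs Seq3: 12
  Seq2 vs Seq4: 15
  Seq2 vs Seq5: 10
  Seq3 vs Seq4: 10
  Seq3 vs Seq5: 16
  Seq4 vs Seq5: 13
The largest is 16, between Seq3 and Seq5.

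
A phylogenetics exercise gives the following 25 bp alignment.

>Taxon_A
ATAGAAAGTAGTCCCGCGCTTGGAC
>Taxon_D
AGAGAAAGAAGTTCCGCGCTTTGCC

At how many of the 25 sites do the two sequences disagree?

Differing sites — 2:T/G; 9:T/A; 13:C/T; 22:G/T; 24:A/C.
That gives 5 mismatches out of 25 aligned sites, so the Hamming distance is 5.

5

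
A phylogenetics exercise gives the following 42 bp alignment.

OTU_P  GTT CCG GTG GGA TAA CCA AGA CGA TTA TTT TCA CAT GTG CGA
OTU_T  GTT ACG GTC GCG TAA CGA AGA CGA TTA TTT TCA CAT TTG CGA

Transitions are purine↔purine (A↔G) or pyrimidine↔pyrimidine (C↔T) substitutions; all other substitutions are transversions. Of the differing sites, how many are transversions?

Mismatches occur at site 4 (C↔A, transversion), site 9 (G↔C, transversion), site 11 (G↔C, transversion), site 12 (A↔G, transition), site 17 (C↔G, transversion), site 37 (G↔T, transversion).
Of the 6 differences, 1 transition and 5 transversions, so the answer is 5.

5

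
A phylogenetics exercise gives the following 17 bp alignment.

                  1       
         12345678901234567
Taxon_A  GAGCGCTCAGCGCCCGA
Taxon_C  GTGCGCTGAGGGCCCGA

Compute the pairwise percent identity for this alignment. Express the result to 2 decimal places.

82.35%

The sequences differ at positions 2 (A/T), 8 (C/G), 11 (C/G).
14 of the 17 sites match, so the percent identity is 14/17 × 100 = 82.35%.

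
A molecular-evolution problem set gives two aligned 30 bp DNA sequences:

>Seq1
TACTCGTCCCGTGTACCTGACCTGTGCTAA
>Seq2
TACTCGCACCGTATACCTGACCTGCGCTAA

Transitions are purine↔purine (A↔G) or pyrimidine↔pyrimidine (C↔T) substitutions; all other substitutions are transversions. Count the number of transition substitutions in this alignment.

Differing sites — 7:T/C (Ti); 8:C/A (Tv); 13:G/A (Ti); 25:T/C (Ti).
Of the 4 differences, 3 transitions and 1 transversion, so the answer is 3.

3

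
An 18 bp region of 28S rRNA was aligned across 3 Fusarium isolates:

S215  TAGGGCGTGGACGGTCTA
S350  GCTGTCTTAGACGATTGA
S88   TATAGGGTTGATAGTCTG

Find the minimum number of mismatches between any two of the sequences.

7

Pairwise Hamming distances:
  S215 vs S350: 9
  S215 vs S88: 7
  S350 vs S88: 13
The smallest is 7, between S215 and S88.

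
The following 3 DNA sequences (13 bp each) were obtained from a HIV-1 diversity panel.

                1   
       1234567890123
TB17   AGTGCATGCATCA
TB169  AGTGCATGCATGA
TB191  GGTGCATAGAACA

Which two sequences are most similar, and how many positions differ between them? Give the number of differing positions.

Pairwise Hamming distances:
  TB17 vs TB169: 1
  TB17 vs TB191: 4
  TB169 vs TB191: 5
The smallest is 1, between TB17 and TB169.

1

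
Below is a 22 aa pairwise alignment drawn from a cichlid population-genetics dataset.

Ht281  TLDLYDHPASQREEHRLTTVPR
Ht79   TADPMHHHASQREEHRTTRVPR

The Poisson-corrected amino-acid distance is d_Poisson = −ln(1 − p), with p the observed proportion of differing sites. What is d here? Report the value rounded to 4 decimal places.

Mismatches occur at site 2 (L/A), site 4 (L/P), site 5 (Y/M), site 6 (D/H), site 8 (P/H), site 17 (L/T), site 19 (T/R).
p = 7/22 = 0.318182.
d = −ln(1 − 0.318182) = −ln(0.681818) = 0.3830.

0.3830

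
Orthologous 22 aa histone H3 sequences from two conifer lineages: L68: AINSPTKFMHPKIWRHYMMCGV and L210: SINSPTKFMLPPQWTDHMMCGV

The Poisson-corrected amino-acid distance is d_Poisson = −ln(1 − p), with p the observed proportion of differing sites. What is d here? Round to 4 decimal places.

0.3830

The sequences differ at positions 1 (A/S), 10 (H/L), 12 (K/P), 13 (I/Q), 15 (R/T), 16 (H/D), 17 (Y/H).
p = 7/22 = 0.318182.
d = −ln(1 − 0.318182) = −ln(0.681818) = 0.3830.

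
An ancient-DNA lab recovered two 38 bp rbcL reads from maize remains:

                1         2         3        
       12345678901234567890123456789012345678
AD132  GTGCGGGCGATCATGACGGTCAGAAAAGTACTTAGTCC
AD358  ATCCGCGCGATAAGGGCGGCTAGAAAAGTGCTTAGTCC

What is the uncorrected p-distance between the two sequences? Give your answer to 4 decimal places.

The sequences differ at positions 1 (G/A), 3 (G/C), 6 (G/C), 12 (C/A), 14 (T/G), 16 (A/G), 20 (T/C), 21 (C/T), 30 (A/G).
There are 9 differences over 38 sites, so p = 9/38 = 0.2368.

0.2368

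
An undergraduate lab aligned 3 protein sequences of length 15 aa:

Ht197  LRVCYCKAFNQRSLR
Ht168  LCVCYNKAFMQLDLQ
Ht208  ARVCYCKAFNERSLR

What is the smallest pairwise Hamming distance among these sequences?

2

Pairwise Hamming distances:
  Ht197 vs Ht168: 6
  Ht197 vs Ht208: 2
  Ht168 vs Ht208: 8
The smallest is 2, between Ht197 and Ht208.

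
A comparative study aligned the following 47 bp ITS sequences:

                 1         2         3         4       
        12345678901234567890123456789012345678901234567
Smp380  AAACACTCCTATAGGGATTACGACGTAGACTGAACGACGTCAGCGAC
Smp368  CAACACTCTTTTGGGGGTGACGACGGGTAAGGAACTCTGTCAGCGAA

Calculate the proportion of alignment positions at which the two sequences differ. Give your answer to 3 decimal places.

0.319

The sequences differ at positions 1 (A/C), 9 (C/T), 11 (A/T), 13 (A/G), 17 (A/G), 19 (T/G), 26 (T/G), 27 (A/G), 28 (G/T), 30 (C/A), 31 (T/G), 36 (G/T), 37 (A/C), 38 (C/T), 47 (C/A).
There are 15 differences over 47 sites, so p = 15/47 = 0.319.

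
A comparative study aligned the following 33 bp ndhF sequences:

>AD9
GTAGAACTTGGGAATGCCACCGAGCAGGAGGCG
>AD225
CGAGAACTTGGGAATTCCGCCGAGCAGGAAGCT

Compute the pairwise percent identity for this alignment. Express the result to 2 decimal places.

Mismatches occur at site 1 (G/C), site 2 (T/G), site 16 (G/T), site 19 (A/G), site 30 (G/A), site 33 (G/T).
27 of the 33 sites match, so the percent identity is 27/33 × 100 = 81.82%.

81.82%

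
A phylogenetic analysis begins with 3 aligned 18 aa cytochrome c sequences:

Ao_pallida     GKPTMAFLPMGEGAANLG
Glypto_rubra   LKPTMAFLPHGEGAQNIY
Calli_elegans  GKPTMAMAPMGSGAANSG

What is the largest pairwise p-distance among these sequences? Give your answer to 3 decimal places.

0.444

Pairwise Hamming distances:
  Ao_pallida vs Glypto_rubra: 5
  Ao_pallida vs Calli_elegans: 4
  Glypto_rubra vs Calli_elegans: 8
The largest is 8 mismatches, between Glypto_rubra and Calli_elegans; p = 8/18 = 0.444.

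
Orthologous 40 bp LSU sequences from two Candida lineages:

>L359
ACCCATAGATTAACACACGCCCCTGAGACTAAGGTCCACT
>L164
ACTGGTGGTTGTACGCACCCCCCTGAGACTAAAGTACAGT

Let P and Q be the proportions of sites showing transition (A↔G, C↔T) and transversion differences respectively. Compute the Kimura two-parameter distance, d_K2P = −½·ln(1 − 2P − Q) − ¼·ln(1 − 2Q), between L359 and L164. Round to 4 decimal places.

0.3844

Differing sites — 3:C/T (Ti); 4:C/G (Tv); 5:A/G (Ti); 7:A/G (Ti); 9:A/T (Tv); 11:T/G (Tv); 12:A/T (Tv); 15:A/G (Ti); 19:G/C (Tv); 33:G/A (Ti); 36:C/A (Tv); 39:C/G (Tv).
Of the 12 differences, 5 transitions and 7 transversions over 40 sites: P = 5/40 = 0.125000, Q = 7/40 = 0.175000.
d = −0.5·ln(0.575000) − 0.25·ln(0.650000) = −0.5·(-0.553385) − 0.25·(-0.430783) = 0.3844.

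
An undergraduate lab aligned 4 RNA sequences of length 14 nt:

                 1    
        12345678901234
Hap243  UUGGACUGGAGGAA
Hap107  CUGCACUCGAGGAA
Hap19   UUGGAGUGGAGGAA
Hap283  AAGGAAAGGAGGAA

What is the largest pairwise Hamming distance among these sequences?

6

Pairwise Hamming distances:
  Hap243 vs Hap107: 3
  Hap243 vs Hap19: 1
  Hap243 vs Hap283: 4
  Hap107 vs Hap19: 4
  Hap107 vs Hap283: 6
  Hap19 vs Hap283: 4
The largest is 6, between Hap107 and Hap283.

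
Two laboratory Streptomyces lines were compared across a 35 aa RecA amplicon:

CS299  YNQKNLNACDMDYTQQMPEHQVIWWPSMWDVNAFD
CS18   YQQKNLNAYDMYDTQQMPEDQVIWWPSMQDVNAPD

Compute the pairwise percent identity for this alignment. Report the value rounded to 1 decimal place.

80.0%

Differing sites — 2:N/Q; 9:C/Y; 12:D/Y; 13:Y/D; 20:H/D; 29:W/Q; 34:F/P.
28 of the 35 sites match, so the percent identity is 28/35 × 100 = 80.0%.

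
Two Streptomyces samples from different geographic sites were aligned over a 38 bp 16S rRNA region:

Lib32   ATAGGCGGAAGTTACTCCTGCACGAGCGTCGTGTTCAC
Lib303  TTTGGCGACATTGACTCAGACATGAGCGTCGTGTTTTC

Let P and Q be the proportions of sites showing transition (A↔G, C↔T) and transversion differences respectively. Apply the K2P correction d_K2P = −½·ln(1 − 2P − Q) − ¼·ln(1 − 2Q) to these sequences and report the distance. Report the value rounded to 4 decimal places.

0.4099

Mismatches occur at site 1 (A→T, transversion), site 3 (A→T, transversion), site 8 (G→A, transition), site 9 (A→C, transversion), site 11 (G→T, transversion), site 13 (T→G, transversion), site 18 (C→A, transversion), site 19 (T→G, transversion), site 20 (G→A, transition), site 23 (C→T, transition), site 36 (C→T, transition), site 37 (A→T, transversion).
Of the 12 differences, 4 transitions and 8 transversions over 38 sites: P = 4/38 = 0.105263, Q = 8/38 = 0.210526.
d = −0.5·ln(0.578948) − 0.25·ln(0.578948) = −0.5·(-0.546543) − 0.25·(-0.546543) = 0.4099.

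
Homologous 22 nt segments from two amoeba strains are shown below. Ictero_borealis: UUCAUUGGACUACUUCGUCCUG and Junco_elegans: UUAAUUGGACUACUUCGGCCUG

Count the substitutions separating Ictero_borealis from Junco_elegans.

2

Mismatches occur at site 3 (C↔A), site 18 (U↔G).
That gives 2 mismatches out of 22 aligned sites, so the Hamming distance is 2.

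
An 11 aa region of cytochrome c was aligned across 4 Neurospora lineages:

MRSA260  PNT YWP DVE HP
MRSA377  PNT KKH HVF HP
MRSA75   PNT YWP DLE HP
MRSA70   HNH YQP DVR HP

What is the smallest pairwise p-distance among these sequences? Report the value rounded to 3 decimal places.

Pairwise Hamming distances:
  MRSA260 vs MRSA377: 5
  MRSA260 vs MRSA75: 1
  MRSA260 vs MRSA70: 4
  MRSA377 vs MRSA75: 6
  MRSA377 vs MRSA70: 7
  MRSA75 vs MRSA70: 5
The smallest is 1 mismatch, between MRSA260 and MRSA75; p = 1/11 = 0.091.

0.091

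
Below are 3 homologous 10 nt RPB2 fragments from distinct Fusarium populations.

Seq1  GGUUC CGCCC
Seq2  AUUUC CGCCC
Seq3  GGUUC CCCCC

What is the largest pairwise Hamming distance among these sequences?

3

Pairwise Hamming distances:
  Seq1 vs Seq2: 2
  Seq1 vs Seq3: 1
  Seq2 vs Seq3: 3
The largest is 3, between Seq2 and Seq3.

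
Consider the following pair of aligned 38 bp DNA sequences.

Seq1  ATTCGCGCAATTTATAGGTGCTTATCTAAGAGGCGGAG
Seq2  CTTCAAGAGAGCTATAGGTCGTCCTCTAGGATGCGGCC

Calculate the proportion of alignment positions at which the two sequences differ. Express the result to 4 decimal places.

The sequences differ at positions 1 (A/C), 5 (G/A), 6 (C/A), 8 (C/A), 9 (A/G), 11 (T/G), 12 (T/C), 20 (G/C), 21 (C/G), 23 (T/C), 24 (A/C), 29 (A/G), 32 (G/T), 37 (A/C), 38 (G/C).
There are 15 differences over 38 sites, so p = 15/38 = 0.3947.

0.3947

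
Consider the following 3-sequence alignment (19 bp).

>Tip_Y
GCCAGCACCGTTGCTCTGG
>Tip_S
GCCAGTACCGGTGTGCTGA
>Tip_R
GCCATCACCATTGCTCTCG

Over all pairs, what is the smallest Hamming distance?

Pairwise Hamming distances:
  Tip_Y vs Tip_S: 5
  Tip_Y vs Tip_R: 3
  Tip_S vs Tip_R: 8
The smallest is 3, between Tip_Y and Tip_R.

3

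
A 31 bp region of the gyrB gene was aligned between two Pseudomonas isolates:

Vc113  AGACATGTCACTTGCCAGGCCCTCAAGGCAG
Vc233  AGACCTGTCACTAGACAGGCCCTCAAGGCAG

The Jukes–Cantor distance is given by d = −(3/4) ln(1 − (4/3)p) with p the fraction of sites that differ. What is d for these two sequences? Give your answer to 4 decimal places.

0.1036

Mismatches occur at site 5 (A↔C), site 13 (T↔A), site 15 (C↔A).
p = 3/31 = 0.096774.
d = −0.75 · ln(1 − (4/3)·0.096774) = −0.75 · ln(0.870968) = −0.75 · (-0.138150) = 0.1036.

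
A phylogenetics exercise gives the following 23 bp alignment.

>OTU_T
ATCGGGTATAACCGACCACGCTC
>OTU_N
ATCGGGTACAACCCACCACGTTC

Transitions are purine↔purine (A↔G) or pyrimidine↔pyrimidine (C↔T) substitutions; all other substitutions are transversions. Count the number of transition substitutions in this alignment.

The sequences differ at positions 9 (T/C, transition), 14 (G/C, transversion), 21 (C/T, transition).
Of the 3 differences, 2 transitions and 1 transversion, so the answer is 2.

2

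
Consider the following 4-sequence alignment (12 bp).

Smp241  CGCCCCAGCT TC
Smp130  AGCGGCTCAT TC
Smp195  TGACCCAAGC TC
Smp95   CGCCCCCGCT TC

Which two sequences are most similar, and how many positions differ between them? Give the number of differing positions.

1

Pairwise Hamming distances:
  Smp241 vs Smp130: 6
  Smp241 vs Smp195: 5
  Smp241 vs Smp95: 1
  Smp130 vs Smp195: 8
  Smp130 vs Smp95: 6
  Smp195 vs Smp95: 6
The smallest is 1, between Smp241 and Smp95.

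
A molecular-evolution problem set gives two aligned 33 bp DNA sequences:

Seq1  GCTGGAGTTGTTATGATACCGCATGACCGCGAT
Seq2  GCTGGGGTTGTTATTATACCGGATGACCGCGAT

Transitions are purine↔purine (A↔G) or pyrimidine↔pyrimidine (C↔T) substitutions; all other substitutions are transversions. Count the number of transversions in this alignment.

Mismatches occur at site 6 (A→G, transition), site 15 (G→T, transversion), site 22 (C→G, transversion).
Of the 3 differences, 1 transition and 2 transversions, so the answer is 2.

2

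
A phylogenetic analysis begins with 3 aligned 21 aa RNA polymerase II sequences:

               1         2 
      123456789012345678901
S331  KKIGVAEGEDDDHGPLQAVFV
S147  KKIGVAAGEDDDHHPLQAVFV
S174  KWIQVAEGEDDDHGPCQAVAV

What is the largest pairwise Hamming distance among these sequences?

6

Pairwise Hamming distances:
  S331 vs S147: 2
  S331 vs S174: 4
  S147 vs S174: 6
The largest is 6, between S147 and S174.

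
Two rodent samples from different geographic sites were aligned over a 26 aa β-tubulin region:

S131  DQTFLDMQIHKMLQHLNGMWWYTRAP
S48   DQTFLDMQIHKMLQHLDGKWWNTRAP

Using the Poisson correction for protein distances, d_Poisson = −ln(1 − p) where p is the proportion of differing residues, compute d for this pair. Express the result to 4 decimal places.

0.1226

Mismatches occur at site 17 (N/D), site 19 (M/K), site 22 (Y/N).
p = 3/26 = 0.115385.
d = −ln(1 − 0.115385) = −ln(0.884615) = 0.1226.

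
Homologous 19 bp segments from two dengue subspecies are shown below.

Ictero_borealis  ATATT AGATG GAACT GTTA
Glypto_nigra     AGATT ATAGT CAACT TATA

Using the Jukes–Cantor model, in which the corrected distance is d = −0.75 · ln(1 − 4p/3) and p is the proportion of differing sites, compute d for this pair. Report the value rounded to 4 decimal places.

Differing sites — 2:T/G; 7:G/T; 9:T/G; 10:G/T; 11:G/C; 16:G/T; 17:T/A.
p = 7/19 = 0.368421.
d = −0.75 · ln(1 − (4/3)·0.368421) = −0.75 · ln(0.508772) = −0.75 · (-0.675755) = 0.5068.

0.5068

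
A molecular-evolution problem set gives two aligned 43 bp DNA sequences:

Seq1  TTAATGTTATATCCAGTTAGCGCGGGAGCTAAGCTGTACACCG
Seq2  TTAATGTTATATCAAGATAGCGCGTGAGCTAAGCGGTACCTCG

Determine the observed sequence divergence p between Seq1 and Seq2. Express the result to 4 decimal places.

0.1395

The sequences differ at positions 14 (C/A), 17 (T/A), 25 (G/T), 35 (T/G), 40 (A/C), 41 (C/T).
There are 6 differences over 43 sites, so p = 6/43 = 0.1395.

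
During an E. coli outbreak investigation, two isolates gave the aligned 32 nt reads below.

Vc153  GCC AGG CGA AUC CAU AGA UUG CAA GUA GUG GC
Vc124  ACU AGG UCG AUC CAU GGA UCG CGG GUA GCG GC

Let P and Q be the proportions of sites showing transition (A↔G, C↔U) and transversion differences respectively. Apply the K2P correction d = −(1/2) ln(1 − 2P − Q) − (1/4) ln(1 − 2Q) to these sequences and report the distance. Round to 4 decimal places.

Mismatches occur at site 1 (G/A, transition), site 3 (C/U, transition), site 7 (C/U, transition), site 8 (G/C, transversion), site 9 (A/G, transition), site 16 (A/G, transition), site 20 (U/C, transition), site 23 (A/G, transition), site 24 (A/G, transition), site 29 (U/C, transition).
Of the 10 differences, 9 transitions and 1 transversion over 32 sites: P = 9/32 = 0.281250, Q = 1/32 = 0.031250.
d = −0.5·ln(0.406250) − 0.25·ln(0.937500) = −0.5·(-0.900787) − 0.25·(-0.064539) = 0.4665.

0.4665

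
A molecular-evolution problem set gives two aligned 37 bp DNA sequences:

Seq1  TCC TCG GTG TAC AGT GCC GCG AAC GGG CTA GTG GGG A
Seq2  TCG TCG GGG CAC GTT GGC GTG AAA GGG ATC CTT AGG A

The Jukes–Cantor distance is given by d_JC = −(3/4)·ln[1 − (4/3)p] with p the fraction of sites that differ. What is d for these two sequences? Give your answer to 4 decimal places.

Mismatches occur at site 3 (C/G), site 8 (T/G), site 10 (T/C), site 13 (A/G), site 14 (G/T), site 17 (C/G), site 20 (C/T), site 24 (C/A), site 28 (C/A), site 30 (A/C), site 31 (G/C), site 33 (G/T), site 34 (G/A).
p = 13/37 = 0.351351.
d = −0.75 · ln(1 − (4/3)·0.351351) = −0.75 · ln(0.531532) = −0.75 · (-0.631992) = 0.4740.

0.4740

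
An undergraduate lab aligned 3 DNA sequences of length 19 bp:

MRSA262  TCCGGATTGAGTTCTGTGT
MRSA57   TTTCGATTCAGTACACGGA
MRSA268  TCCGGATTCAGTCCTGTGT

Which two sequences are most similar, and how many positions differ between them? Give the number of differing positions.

2

Pairwise Hamming distances:
  MRSA262 vs MRSA57: 9
  MRSA262 vs MRSA268: 2
  MRSA57 vs MRSA268: 8
The smallest is 2, between MRSA262 and MRSA268.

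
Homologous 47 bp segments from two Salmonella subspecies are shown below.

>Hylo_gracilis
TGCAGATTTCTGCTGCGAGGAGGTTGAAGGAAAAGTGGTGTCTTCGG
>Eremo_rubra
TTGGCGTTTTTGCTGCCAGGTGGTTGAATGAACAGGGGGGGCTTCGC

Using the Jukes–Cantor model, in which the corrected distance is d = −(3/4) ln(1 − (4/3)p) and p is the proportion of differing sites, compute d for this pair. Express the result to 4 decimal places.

0.3796

Mismatches occur at site 2 (G↔T), site 3 (C↔G), site 4 (A↔G), site 5 (G↔C), site 6 (A↔G), site 10 (C↔T), site 17 (G↔C), site 21 (A↔T), site 29 (G↔T), site 33 (A↔C), site 36 (T↔G), site 39 (T↔G), site 41 (T↔G), site 47 (G↔C).
p = 14/47 = 0.297872.
d = −0.75 · ln(1 − (4/3)·0.297872) = −0.75 · ln(0.602837) = −0.75 · (-0.506108) = 0.3796.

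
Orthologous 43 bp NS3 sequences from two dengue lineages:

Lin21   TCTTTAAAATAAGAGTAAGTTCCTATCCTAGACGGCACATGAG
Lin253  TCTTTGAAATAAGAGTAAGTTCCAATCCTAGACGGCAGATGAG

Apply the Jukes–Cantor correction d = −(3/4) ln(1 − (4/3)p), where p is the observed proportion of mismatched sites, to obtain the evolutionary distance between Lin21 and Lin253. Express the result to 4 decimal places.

The sequences differ at positions 6 (A/G), 24 (T/A), 38 (C/G).
p = 3/43 = 0.069767.
d = −0.75 · ln(1 − (4/3)·0.069767) = −0.75 · ln(0.906977) = −0.75 · (-0.097638) = 0.0732.

0.0732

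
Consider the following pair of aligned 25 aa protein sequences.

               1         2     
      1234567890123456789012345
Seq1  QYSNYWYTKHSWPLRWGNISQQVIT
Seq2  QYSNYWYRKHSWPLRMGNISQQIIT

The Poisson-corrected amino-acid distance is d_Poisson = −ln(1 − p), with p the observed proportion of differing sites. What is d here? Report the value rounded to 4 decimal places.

The sequences differ at positions 8 (T/R), 16 (W/M), 23 (V/I).
p = 3/25 = 0.120000.
d = −ln(1 − 0.120000) = −ln(0.880000) = 0.1278.

0.1278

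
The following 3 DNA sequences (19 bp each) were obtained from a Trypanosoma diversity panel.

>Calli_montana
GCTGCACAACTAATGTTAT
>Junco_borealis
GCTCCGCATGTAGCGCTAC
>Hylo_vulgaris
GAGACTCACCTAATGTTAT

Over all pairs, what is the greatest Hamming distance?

Pairwise Hamming distances:
  Calli_montana vs Junco_borealis: 8
  Calli_montana vs Hylo_vulgaris: 5
  Junco_borealis vs Hylo_vulgaris: 10
The largest is 10, between Junco_borealis and Hylo_vulgaris.

10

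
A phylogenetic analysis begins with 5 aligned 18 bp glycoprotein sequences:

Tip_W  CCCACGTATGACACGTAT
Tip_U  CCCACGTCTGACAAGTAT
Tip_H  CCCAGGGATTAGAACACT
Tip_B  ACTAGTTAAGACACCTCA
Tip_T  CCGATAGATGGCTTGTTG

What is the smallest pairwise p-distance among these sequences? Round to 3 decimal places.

0.111

Pairwise Hamming distances:
  Tip_W vs Tip_U: 2
  Tip_W vs Tip_H: 8
  Tip_W vs Tip_B: 8
  Tip_W vs Tip_T: 9
  Tip_U vs Tip_H: 8
  Tip_U vs Tip_B: 10
  Tip_U vs Tip_T: 10
  Tip_H vs Tip_B: 10
  Tip_H vs Tip_T: 12
  Tip_B vs Tip_T: 12
The smallest is 2 mismatches, between Tip_W and Tip_U; p = 2/18 = 0.111.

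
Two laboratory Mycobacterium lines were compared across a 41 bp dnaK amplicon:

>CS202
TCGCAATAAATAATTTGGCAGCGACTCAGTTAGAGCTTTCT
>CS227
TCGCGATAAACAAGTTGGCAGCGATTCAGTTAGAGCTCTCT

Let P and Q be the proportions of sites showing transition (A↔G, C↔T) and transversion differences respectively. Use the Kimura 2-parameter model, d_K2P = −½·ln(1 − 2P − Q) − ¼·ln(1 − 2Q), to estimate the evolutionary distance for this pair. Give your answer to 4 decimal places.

Mismatches occur at site 5 (A/G, transition), site 11 (T/C, transition), site 14 (T/G, transversion), site 25 (C/T, transition), site 38 (T/C, transition).
Of the 5 differences, 4 transitions and 1 transversion over 41 sites: P = 4/41 = 0.097561, Q = 1/41 = 0.024390.
d = −0.5·ln(0.780488) − 0.25·ln(0.951220) = −0.5·(-0.247836) − 0.25·(-0.050010) = 0.1364.

0.1364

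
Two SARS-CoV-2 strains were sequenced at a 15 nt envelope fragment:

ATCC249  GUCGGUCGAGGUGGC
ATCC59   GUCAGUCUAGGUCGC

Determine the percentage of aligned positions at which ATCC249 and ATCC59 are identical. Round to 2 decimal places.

The sequences differ at positions 4 (G/A), 8 (G/U), 13 (G/C).
12 of the 15 sites match, so the percent identity is 12/15 × 100 = 80.00%.

80.00%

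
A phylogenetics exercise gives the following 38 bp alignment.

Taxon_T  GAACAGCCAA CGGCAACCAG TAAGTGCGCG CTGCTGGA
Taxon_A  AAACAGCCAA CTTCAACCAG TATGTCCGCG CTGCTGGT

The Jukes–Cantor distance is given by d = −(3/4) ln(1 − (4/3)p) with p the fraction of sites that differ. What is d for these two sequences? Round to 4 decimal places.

The sequences differ at positions 1 (G/A), 12 (G/T), 13 (G/T), 23 (A/T), 26 (G/C), 38 (A/T).
p = 6/38 = 0.157895.
d = −0.75 · ln(1 − (4/3)·0.157895) = −0.75 · ln(0.789473) = −0.75 · (-0.236390) = 0.1773.

0.1773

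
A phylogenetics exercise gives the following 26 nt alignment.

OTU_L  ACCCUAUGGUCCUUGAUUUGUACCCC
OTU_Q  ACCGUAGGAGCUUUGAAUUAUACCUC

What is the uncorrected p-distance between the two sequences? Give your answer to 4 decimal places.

0.3077

The sequences differ at positions 4 (C/G), 7 (U/G), 9 (G/A), 10 (U/G), 12 (C/U), 17 (U/A), 20 (G/A), 25 (C/U).
There are 8 differences over 26 sites, so p = 8/26 = 0.3077.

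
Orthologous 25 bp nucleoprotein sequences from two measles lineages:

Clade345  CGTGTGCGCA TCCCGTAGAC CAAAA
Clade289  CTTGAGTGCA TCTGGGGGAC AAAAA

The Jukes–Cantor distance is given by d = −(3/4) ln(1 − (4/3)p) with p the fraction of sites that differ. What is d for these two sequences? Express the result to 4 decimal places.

The sequences differ at positions 2 (G/T), 5 (T/A), 7 (C/T), 13 (C/T), 14 (C/G), 16 (T/G), 17 (A/G), 21 (C/A).
p = 8/25 = 0.320000.
d = −0.75 · ln(1 − (4/3)·0.320000) = −0.75 · ln(0.573333) = −0.75 · (-0.556289) = 0.4172.

0.4172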